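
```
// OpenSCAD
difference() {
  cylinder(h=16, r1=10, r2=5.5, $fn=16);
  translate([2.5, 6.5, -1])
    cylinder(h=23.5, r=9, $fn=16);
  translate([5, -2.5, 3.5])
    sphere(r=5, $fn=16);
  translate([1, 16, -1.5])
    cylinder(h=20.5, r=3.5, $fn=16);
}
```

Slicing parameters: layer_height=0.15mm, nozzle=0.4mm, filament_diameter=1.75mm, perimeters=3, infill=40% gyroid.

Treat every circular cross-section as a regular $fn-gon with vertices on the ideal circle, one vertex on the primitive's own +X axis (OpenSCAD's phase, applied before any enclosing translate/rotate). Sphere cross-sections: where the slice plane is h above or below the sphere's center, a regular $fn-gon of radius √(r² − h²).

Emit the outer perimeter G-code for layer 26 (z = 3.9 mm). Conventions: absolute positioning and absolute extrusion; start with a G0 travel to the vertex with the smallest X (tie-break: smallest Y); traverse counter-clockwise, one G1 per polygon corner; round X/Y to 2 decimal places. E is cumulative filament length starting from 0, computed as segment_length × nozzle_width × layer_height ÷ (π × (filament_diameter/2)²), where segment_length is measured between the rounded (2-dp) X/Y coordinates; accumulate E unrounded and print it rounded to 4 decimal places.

At z = 3.9 mm: the cone (r1=10→r2=5.5) has section circumradius 8.903 here — a regular 16-gon; the r=9 cylinder at (2.5, 6.5) gives a regular 16-gon of circumradius 9 (constant along its height); the sphere at (5, -2.5): section is a regular 16-gon, circumradius = √(r²−h²) = √(5²−0.4²) = 4.984; the r=3.5 cylinder at (1, 16) gives a regular 16-gon of circumradius 3.5 (constant along its height); Taking the first minus the rest: starting from the cone, the r=9 cylinder at (2.5, 6.5) partially overlaps it — only the 125.47 mm² overlap (of its 247.98 mm²) is removed, clipping the outline; the r=5 sphere at (5, -2.5) partially overlaps it — only the 35.15 mm² overlap (of its 76.05 mm²) is removed, clipping the outline; the r=3.5 cylinder at (1, 16) misses the remaining region (no effect) — 1 connected region. The outline is a single polygon with 17 vertices. Extrusion per mm of travel: 0.4 × 0.15 / (π × 0.875²) = 0.024945. Accumulating E over each segment gives final E = 1.1140.

G0 X-8.90 Y0.00 Z3.90
G1 X-8.23 Y-3.41 E0.0867
G1 X-6.30 Y-6.30 E0.1734
G1 X-3.41 Y-8.23 E0.2601
G1 X0.00 Y-8.90 E0.3468
G1 X3.41 Y-8.23 E0.4334
G1 X4.63 Y-7.41 E0.4701
G1 X3.09 Y-7.10 E0.5093
G1 X1.48 Y-6.02 E0.5577
G1 X0.40 Y-4.41 E0.6060
G1 X0.02 Y-2.50 E0.6546
G1 X0.11 Y-2.02 E0.6668
G1 X-0.94 Y-1.81 E0.6935
G1 X-3.86 Y0.14 E0.7811
G1 X-5.81 Y3.06 E0.8687
G1 X-6.42 Y6.11 E0.9463
G1 X-8.23 Y3.41 E1.0273
G1 X-8.90 Y0.00 E1.1140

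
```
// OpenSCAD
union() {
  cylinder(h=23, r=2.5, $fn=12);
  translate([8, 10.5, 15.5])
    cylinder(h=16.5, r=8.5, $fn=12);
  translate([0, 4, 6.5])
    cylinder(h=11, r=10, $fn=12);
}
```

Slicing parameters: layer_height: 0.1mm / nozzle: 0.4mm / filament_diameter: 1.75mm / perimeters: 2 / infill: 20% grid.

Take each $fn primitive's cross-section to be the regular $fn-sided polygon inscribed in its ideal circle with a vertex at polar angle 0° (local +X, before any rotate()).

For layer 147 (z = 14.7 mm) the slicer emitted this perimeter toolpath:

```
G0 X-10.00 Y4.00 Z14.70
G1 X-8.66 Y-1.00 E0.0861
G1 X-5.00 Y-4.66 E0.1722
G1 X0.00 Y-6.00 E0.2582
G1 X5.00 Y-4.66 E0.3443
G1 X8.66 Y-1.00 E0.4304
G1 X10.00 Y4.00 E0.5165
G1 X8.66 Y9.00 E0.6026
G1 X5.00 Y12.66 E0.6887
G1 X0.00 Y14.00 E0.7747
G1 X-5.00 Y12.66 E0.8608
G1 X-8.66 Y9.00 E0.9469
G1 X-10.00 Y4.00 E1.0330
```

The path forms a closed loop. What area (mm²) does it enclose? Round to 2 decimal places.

Apply the shoelace formula to the sequence of (X, Y) vertices; enclosed area = 299.99 mm².

299.99 mm²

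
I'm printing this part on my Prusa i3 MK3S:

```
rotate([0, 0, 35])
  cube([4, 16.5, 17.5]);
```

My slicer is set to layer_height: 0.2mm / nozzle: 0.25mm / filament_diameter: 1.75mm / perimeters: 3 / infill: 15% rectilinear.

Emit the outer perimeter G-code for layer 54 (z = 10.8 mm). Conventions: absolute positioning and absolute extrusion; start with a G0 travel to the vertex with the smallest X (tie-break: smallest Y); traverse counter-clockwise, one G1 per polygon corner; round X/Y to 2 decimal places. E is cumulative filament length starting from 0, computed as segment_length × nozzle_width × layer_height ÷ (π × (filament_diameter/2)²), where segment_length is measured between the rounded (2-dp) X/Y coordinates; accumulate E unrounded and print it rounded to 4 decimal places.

At z = 10.8 mm: the cube (footprint 4×16.5) is included at this height; (whole slice rotated 35° about Z — lengths, areas and connectivity unchanged). The outline is a single polygon with 4 vertices. Extrusion per mm of travel: 0.25 × 0.2 / (π × 0.875²) = 0.020788. Accumulating E over each segment gives final E = 0.8523.

G0 X-9.46 Y13.52 Z10.80
G1 X0.00 Y0.00 E0.3430
G1 X3.28 Y2.29 E0.4262
G1 X-6.19 Y15.81 E0.7693
G1 X-9.46 Y13.52 E0.8523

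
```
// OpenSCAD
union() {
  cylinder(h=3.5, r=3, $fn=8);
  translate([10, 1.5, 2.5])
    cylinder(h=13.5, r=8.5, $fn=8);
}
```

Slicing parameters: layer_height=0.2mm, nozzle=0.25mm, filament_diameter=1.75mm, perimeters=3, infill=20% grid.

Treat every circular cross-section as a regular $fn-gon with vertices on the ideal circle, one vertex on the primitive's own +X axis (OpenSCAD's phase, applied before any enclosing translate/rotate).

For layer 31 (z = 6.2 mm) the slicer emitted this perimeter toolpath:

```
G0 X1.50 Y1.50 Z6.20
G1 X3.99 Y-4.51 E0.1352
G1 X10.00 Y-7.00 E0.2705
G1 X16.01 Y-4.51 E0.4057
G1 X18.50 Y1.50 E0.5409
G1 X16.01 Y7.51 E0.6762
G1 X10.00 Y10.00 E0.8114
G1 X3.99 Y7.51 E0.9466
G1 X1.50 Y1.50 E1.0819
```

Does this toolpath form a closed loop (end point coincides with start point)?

yes

Start point (G0): (1.50, 1.50). End point (last G1): the path returns to the start — closed.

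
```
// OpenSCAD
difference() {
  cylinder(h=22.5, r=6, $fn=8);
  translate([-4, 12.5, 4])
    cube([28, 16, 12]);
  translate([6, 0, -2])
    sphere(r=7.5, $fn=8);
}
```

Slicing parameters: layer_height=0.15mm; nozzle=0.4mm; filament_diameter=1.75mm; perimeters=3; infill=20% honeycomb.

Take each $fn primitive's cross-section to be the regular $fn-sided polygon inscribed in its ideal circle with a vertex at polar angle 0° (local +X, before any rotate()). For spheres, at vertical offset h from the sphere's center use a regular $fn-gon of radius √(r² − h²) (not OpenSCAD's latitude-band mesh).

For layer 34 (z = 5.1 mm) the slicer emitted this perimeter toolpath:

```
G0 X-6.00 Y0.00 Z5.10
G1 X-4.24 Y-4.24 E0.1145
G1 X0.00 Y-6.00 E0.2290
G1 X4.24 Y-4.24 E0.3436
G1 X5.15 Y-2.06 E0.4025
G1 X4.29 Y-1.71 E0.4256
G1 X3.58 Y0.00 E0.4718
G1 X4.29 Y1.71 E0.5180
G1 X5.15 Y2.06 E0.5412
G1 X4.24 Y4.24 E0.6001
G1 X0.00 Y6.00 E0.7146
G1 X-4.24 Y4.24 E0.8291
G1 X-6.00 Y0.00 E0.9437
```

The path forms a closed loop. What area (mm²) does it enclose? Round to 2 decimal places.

Apply the shoelace formula to the sequence of (X, Y) vertices; enclosed area = 95.57 mm².

95.57 mm²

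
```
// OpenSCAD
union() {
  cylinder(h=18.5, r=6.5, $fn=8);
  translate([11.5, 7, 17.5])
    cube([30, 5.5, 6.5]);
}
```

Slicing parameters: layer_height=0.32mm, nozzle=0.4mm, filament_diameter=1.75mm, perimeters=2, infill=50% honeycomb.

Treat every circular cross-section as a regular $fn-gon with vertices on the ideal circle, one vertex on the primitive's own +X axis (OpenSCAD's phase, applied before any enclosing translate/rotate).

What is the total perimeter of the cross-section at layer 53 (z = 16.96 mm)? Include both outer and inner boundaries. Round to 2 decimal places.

39.80 mm

At z = 16.96 mm: the r=6.5 cylinder contributes a regular 8-gon of circumradius 6.5 (perimeter = 2·8·6.500·sin(180°/8) = 39.80 mm); the cube at (11.5, 7) is not intersected at this z (z outside [17.5, 24]); Combining (union): only the r=6.5 cylinder is present, so the union is just that shape — boundary = 39.80 mm. Overall, the cross-section is a single solid region. Total boundary length (outer) = 39.80 mm.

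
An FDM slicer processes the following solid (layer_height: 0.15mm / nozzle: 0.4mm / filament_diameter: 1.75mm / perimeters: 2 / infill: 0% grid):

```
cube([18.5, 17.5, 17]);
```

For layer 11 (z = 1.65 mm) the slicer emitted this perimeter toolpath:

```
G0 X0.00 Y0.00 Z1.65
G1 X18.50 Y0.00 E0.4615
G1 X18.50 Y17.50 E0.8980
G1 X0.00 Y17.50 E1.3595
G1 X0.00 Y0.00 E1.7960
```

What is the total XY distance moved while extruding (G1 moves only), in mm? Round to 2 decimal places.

Sum the Euclidean lengths of each G1 segment: total = 72.00 mm.

72.00 mm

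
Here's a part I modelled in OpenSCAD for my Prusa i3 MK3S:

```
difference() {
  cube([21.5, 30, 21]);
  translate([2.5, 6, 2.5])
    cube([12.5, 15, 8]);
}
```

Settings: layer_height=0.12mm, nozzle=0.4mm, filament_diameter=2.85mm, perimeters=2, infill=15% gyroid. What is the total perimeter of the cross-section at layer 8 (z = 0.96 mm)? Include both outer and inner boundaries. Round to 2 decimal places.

At z = 0.96 mm: the 21.5×30 cube contributes its full rectangle (perimeter 103.00 mm); the cube at (2.5, 6) does not reach this height (z outside [2.5, 10.5]); After the difference (first − rest): none of the subtracted shapes is present at this height, so the 21.5×30 cube is unchanged — boundary = 103.00 mm. Overall, the cross-section is a single solid region. Total boundary length (outer) = 103.00 mm.

103.00 mm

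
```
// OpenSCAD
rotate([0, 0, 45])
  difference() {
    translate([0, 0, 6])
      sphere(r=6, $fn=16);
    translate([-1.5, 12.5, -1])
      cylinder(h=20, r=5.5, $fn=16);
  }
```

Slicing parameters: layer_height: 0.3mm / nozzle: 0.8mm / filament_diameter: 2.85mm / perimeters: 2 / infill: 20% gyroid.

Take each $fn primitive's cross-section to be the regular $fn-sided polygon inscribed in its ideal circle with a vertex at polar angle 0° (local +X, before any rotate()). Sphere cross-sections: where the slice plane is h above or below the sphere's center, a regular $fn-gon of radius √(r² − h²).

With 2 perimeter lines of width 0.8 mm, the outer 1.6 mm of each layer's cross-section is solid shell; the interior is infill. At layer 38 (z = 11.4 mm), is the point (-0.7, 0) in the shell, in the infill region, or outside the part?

infill

At z = 11.4 mm: the r=6 sphere contributes a regular 16-gon of circumradius √(6²−5.4²) = 2.615; the r=5.5 cylinder at (-1.5, 12.5) contributes a regular 16-gon of circumradius 5.5; Subtracting the remaining from the first: starting from the r=6 sphere, the r=5.5 cylinder at (-1.5, 12.5) misses the remaining region (no effect) — 1 connected region; (rotated 45° about Z; rotation is an isometry so areas/perimeters/island counts are preserved). Overall, the cross-section is a single solid region. Undo the 45° rotation: the query point maps to (-0.495, 0.495) in the un-rotated model frame. The nearest boundary edge runs (-1.85, 1.85)→(-1.00, 2.42); distance from the point to it = 1.88 mm. The point is inside the cross-section and 1.88 mm from the nearest boundary — more than the 1.6 mm shell width (2 × 0.8), so it's in the infill interior.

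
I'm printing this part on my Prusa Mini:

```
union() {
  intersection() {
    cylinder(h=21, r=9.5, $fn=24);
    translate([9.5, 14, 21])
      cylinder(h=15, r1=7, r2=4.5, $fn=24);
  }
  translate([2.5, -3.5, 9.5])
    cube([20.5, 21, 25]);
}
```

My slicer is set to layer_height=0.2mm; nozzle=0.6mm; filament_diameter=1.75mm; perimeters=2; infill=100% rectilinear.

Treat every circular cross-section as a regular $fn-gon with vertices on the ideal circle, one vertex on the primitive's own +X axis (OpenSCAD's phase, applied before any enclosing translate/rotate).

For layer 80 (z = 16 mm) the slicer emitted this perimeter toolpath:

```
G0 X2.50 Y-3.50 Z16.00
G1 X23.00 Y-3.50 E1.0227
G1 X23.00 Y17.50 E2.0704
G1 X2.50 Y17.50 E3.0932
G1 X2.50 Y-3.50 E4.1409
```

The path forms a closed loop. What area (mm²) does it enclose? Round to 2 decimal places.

Apply the shoelace formula to the sequence of (X, Y) vertices; enclosed area = 430.50 mm².

430.50 mm²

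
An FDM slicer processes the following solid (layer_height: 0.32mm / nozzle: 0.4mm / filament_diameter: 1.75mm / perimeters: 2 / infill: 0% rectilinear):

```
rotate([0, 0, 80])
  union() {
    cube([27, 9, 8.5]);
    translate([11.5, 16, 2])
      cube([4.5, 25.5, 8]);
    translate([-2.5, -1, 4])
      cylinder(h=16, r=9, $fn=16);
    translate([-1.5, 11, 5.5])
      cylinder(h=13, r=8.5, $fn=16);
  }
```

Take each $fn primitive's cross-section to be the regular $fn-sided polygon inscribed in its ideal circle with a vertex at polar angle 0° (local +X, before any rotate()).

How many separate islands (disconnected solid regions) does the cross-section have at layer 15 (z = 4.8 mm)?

At z = 4.8 mm: the cube (footprint 27×9) is included at this height; the cube at (11.5, 16) is present — its section is the full 4.5×25.5 rectangle; the r=9 cylinder at (-2.5, -1) gives a regular 16-gon of circumradius 9 (constant along its height); the cylinder at (-1.5, 11) is not intersected at this z (z outside [5.5, 18.5]); Combining (union): the regions partially overlap (shared area 33.72 mm²), so overlapping operands fuse into one piece — 2 connected regions; (whole slice rotated 80° about Z — lengths, areas and connectivity unchanged). Overall, the cross-section has 2 separate islands. Island count = 2.

2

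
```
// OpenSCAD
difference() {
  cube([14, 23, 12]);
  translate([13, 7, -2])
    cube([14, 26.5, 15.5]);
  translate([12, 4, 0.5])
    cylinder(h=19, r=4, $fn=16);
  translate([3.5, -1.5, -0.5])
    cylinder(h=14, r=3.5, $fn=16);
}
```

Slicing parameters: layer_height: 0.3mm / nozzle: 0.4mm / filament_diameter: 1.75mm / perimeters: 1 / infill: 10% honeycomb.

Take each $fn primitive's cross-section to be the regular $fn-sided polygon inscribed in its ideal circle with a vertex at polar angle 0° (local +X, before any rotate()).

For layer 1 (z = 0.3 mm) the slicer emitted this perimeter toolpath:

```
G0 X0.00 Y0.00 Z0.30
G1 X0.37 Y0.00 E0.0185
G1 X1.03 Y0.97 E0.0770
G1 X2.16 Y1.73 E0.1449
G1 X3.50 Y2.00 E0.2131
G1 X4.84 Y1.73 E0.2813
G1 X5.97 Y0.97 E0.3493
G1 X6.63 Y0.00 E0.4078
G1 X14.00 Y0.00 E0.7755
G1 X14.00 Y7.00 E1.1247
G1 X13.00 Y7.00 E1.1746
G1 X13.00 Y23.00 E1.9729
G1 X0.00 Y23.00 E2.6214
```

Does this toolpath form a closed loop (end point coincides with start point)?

no

Start point (G0): (0.00, 0.00). End point (last G1): the path does not return to the start — open.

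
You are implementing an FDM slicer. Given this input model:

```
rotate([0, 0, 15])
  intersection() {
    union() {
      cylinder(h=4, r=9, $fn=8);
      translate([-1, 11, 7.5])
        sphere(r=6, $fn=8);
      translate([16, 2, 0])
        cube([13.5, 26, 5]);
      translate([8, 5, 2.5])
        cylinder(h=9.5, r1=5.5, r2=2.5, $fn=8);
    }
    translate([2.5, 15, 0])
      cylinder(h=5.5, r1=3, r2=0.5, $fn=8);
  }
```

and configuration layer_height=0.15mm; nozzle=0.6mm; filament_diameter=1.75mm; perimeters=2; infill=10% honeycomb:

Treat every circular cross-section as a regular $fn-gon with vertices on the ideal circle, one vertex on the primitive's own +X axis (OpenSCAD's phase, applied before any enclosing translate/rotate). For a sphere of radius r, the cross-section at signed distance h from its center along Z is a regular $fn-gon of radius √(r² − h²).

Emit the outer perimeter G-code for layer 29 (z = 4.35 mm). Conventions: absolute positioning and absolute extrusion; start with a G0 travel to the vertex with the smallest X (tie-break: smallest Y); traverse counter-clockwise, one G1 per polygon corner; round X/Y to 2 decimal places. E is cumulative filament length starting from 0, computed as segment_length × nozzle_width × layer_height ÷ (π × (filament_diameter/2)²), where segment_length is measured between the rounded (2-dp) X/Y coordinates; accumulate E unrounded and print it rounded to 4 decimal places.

At z = 4.35 mm: the cylinder is absent (z outside [0, 4]); the r=6 sphere at (-1, 11) slices to a regular 8-gon of circumradius 5.107 (√(r²−h²) with h=3.15 from center); the cube at (16, 2) (footprint 13.5×26) is included at this height; the cone at (8, 5) contributes a regular 8-gon of circumradius 4.916 (interpolated between r1=5.5 and r2=2.5 at t=0.195); Taking the union: the 3 present regions are separate (no shared area or edge), so areas and boundary lengths simply add and each stays a separate island — 3 connected regions; the cone at (2.5, 15) (r1=3→r2=0.5) has section circumradius 1.023 here — a regular 8-gon; Taking the intersection: the cone at (2.5, 15) partially overlaps the result so far; clipping to the common part keeps 0.74 mm² — 1 connected region; (whole slice rotated 15° about Z — lengths, areas and connectivity unchanged). The outline is a single polygon with 6 vertices. Extrusion per mm of travel: 0.6 × 0.15 / (π × 0.875²) = 0.037418. Accumulating E over each segment gives final E = 0.1394.

G0 X-2.46 Y14.87 Z4.35
G1 X-1.98 Y14.25 E0.0293
G1 X-1.20 Y14.15 E0.0588
G1 X-0.93 Y14.36 E0.0716
G1 X-1.26 Y14.79 E0.0918
G1 X-2.45 Y14.94 E0.1367
G1 X-2.46 Y14.87 E0.1394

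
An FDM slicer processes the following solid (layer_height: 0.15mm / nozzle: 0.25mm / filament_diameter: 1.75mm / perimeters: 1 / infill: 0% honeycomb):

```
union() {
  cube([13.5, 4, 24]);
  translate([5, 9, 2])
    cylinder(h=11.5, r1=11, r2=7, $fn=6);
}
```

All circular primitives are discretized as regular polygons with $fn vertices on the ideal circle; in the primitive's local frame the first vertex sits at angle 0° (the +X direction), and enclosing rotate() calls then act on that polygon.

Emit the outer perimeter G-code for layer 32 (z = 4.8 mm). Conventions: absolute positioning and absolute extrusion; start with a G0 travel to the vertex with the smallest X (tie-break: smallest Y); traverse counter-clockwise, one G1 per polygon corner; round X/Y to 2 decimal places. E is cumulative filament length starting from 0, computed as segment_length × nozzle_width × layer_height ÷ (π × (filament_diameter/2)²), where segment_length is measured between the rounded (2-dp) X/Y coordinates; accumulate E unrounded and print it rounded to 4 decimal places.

At z = 4.8 mm: the 13.5×4 cube contributes its full rectangle; the cone at (5, 9) contributes a regular 6-gon of circumradius 10.026 (interpolated between r1=11 and r2=7 at t=0.243); Combining (union): the regions partially overlap (shared area 40.79 mm²), so overlapping operands fuse into one piece — 1 connected region. The outline is a single polygon with 10 vertices. Extrusion per mm of travel: 0.25 × 0.15 / (π × 0.875²) = 0.015591. Accumulating E over each segment gives final E = 1.0144.

G0 X-5.03 Y9.00 Z4.80
G1 X-0.01 Y0.32 E0.1563
G1 X0.00 Y0.32 E0.1565
G1 X0.00 Y0.00 E0.1615
G1 X13.50 Y0.00 E0.3719
G1 X13.50 Y4.00 E0.4343
G1 X12.14 Y4.00 E0.4555
G1 X15.03 Y9.00 E0.5456
G1 X10.01 Y17.68 E0.7019
G1 X-0.01 Y17.68 E0.8581
G1 X-5.03 Y9.00 E1.0144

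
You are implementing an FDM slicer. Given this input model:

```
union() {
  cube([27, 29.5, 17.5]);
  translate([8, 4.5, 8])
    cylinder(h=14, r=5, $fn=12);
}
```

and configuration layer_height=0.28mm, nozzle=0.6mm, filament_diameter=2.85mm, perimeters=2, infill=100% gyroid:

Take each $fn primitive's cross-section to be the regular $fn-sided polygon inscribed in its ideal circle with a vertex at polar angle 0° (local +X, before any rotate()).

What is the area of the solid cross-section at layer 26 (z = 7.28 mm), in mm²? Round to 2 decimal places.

At z = 7.28 mm: the 27×29.5 cube contributes its full rectangle (area 796.50 mm²); the cylinder at (8, 4.5) is absent (z outside [8, 22]); Merging all regions: only the 27×29.5 cube is present, so the union is just that shape — area = 796.50 mm². Overall, the cross-section is a single solid region. Net area = 796.50 mm².

796.50 mm²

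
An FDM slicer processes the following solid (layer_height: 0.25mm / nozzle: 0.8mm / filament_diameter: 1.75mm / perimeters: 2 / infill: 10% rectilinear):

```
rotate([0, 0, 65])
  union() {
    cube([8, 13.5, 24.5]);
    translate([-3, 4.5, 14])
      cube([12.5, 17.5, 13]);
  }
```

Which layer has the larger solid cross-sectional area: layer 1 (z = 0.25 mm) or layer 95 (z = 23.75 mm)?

layer 95 (z = 23.75 mm)

Layer 1 (z = 0.25): the cube (footprint 8×13.5) is included at this height (area 108.00 mm²); the cube at (-3, 4.5) is absent (z outside [14, 27]); Combining (union): only the 8×13.5 cube is present, so the union is just that shape — area = 108.00 mm²; (rotated 65° about Z; rotation is an isometry so areas/perimeters/island counts are preserved). So its area = 108.00 mm². Layer 95 (z = 23.75): the 8×13.5 cube contributes its full rectangle (area 108.00 mm²); the cube at (-3, 4.5) is present — its section is the full 12.5×17.5 rectangle (area 218.75 mm²); Combining (union): the regions partially overlap — summed areas 326.75 mm² minus the doubly-counted overlap 72.00 mm² gives 254.75 mm² — area = 254.75 mm²; (whole slice rotated 65° about Z — lengths, areas and connectivity unchanged). So its area = 254.75 mm². Layer 95 is larger (254.75 vs 108.00 mm²).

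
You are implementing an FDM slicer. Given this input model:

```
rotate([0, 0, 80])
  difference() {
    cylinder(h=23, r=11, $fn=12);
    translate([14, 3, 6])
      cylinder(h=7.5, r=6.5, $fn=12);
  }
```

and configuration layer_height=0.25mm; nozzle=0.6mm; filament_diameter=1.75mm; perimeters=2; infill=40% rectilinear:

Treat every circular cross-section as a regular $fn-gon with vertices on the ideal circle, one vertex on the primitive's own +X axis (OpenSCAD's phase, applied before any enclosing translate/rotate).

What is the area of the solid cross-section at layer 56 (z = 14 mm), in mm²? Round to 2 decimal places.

At z = 14 mm: the r=11 cylinder contributes a regular 12-gon of circumradius 11 (area = (12/2)·11.000²·sin(360°/12) = 363.00 mm²); the cylinder at (14, 3) is not intersected at this z (z outside [6, 13.5]); After the difference (first − rest): none of the subtracted shapes is present at this height, so the r=11 cylinder is unchanged — area = 363.00 mm²; (rotated 80° about Z; rotation is an isometry so areas/perimeters/island counts are preserved). Overall, the cross-section is a single solid region. Net area = 363.00 mm².

363.00 mm²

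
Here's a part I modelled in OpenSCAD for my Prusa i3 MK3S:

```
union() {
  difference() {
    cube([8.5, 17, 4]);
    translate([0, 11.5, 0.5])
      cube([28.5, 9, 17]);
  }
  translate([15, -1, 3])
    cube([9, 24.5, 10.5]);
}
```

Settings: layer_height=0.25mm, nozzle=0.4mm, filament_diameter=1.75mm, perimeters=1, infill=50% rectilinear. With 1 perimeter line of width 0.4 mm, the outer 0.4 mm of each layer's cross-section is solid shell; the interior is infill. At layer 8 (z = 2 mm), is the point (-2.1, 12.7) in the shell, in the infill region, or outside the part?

At z = 2 mm: the cube (footprint 8.5×17) is included at this height; the cube at (0, 11.5) is present — its section is the full 28.5×9 rectangle; Taking the first minus the rest: starting from the 8.5×17 cube, the 28.5×9 cube at (0, 11.5) partially overlaps it — only the 46.75 mm² overlap (of its 256.50 mm²) is removed, clipping the outline — 1 connected region; the cube at (15, -1) is not intersected at this z (z outside [3, 13.5]); Combining (union): only the result so far is present, so the union is just that shape — 1 connected region. Overall, the cross-section is a single solid region. The nearest boundary edge runs (0.00, 0.00)→(0.00, 11.50); distance from the point to it = 2.42 mm. The point is not inside any of the regions above, so it lies outside the cross-section (2.42 mm from the nearest boundary).

outside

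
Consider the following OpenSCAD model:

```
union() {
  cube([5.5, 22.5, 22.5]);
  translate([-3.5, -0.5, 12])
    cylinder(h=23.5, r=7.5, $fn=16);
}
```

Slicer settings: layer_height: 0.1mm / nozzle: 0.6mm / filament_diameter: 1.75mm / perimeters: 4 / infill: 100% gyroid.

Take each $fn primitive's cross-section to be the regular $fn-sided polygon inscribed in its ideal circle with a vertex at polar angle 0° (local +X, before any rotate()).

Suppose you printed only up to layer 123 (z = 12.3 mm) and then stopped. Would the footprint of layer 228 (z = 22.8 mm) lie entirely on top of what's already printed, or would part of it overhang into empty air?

Compare the two slices. At z = 12.3: the cube is present — its section is the full 5.5×22.5 rectangle (area 123.75 mm²); the r=7.5 cylinder at (-3.5, -0.5) gives a regular 16-gon of circumradius 7.5 (constant along its height) (area = (16/2)·7.500²·sin(360°/16) = 172.21 mm²); Merging all regions: the regions partially overlap — summed areas 295.96 mm² minus the doubly-counted overlap 16.14 mm² gives 279.82 mm² — area = 279.82 mm². At z = 22.8: the cube does not reach this height (z outside [0, 22.5]); the cylinder at (-3.5, -0.5): section is a regular 16-gon, circumradius r=7.5 (area = (16/2)·7.500²·sin(360°/16) = 172.21 mm²); Combining (union): only the r=7.5 cylinder at (-3.5, -0.5) is present, so the union is just that shape — area = 172.21 mm². Checking containment: the cross-section at z = 22.8 is a subset of the cross-section at z = 12.3.

entirely on top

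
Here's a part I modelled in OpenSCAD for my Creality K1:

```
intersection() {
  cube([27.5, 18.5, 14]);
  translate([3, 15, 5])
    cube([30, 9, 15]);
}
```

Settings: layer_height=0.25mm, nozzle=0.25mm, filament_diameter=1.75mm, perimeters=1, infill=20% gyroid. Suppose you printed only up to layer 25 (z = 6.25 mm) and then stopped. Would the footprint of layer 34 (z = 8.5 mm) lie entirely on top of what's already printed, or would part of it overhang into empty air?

Compare the two slices. At z = 6.25: the cube is present — its section is the full 27.5×18.5 rectangle (area 508.75 mm²); the 30×9 cube at (3, 15) contributes its full rectangle (area 270.00 mm²); After intersecting: the 30×9 cube at (3, 15) partially overlaps the 27.5×18.5 cube; clipping to the common part keeps 85.75 mm² — area = 85.75 mm². At z = 8.5: the cube (footprint 27.5×18.5) is included at this height (area 508.75 mm²); the 30×9 cube at (3, 15) contributes its full rectangle (area 270.00 mm²); Keeping only the common overlap: the 30×9 cube at (3, 15) partially overlaps the 27.5×18.5 cube; clipping to the common part keeps 85.75 mm² — area = 85.75 mm². Checking containment: the cross-section at z = 8.5 is a subset of the cross-section at z = 6.25.

entirely on top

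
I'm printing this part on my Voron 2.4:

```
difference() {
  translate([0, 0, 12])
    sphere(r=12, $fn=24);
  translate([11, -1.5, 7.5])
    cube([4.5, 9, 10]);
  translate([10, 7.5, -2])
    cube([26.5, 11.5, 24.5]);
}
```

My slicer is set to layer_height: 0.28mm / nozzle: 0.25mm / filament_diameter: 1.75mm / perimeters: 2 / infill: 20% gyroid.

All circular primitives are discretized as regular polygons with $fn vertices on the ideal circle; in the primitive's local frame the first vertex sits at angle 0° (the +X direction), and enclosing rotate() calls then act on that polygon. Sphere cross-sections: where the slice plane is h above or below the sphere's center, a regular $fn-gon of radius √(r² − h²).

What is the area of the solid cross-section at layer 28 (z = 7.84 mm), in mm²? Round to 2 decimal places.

393.01 mm²

At z = 7.84 mm: the r=12 sphere slices to a regular 24-gon of circumradius 11.256 (√(r²−h²) with h=4.16 from center) (area = (24/2)·11.256²·sin(360°/24) = 393.49 mm²); the 4.5×9 cube at (11, -1.5) contributes its full rectangle (area 40.50 mm²); the 26.5×11.5 cube at (10, 7.5) contributes its full rectangle (area 304.75 mm²); Taking the first minus the rest: starting from the r=12 sphere (393.49 mm²), the 4.5×9 cube at (11, -1.5) partially overlaps it — only the 0.48 mm² overlap (of its 40.50 mm²) is removed, clipping the outline; the 26.5×11.5 cube at (10, 7.5) misses the remaining region (no effect) — area = 393.01 mm². Overall, the cross-section is a single solid region. Net area = 393.01 mm².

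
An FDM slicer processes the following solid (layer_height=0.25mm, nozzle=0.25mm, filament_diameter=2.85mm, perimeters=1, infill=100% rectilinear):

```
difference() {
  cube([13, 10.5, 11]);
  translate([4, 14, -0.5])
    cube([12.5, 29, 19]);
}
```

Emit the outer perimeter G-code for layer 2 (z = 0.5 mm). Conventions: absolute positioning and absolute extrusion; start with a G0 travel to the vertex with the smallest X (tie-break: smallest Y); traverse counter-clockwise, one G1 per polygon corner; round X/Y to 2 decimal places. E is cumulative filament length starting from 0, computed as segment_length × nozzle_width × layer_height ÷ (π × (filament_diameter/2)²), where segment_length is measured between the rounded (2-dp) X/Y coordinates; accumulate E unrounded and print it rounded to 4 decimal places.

G0 X0.00 Y0.00 Z0.50
G1 X13.00 Y0.00 E0.1274
G1 X13.00 Y10.50 E0.2302
G1 X0.00 Y10.50 E0.3576
G1 X0.00 Y0.00 E0.4605

At z = 0.5 mm: the cube (footprint 13×10.5) is included at this height; the cube at (4, 14) is present — its section is the full 12.5×29 rectangle; After the difference (first − rest): starting from the 13×10.5 cube, the 12.5×29 cube at (4, 14) misses the remaining region (no effect) — 1 connected region. The outline is a single polygon with 4 vertices. Extrusion per mm of travel: 0.25 × 0.25 / (π × 1.425²) = 0.009797. Accumulating E over each segment gives final E = 0.4605.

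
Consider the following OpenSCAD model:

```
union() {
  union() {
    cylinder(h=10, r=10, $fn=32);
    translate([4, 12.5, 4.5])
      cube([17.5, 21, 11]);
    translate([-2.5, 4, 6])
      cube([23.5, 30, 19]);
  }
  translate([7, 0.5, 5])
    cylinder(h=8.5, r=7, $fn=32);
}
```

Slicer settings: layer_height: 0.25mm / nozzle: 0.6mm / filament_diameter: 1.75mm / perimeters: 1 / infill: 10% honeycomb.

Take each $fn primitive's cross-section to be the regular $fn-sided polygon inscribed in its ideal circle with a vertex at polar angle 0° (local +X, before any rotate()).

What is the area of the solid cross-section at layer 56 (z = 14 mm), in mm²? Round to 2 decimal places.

715.50 mm²

At z = 14 mm: the cylinder is not intersected at this z (z outside [0, 10]); the cube at (4, 12.5) (footprint 17.5×21) is included at this height (area 367.50 mm²); the cube at (-2.5, 4) (footprint 23.5×30) is included at this height (area 705.00 mm²); Taking the union: the regions partially overlap — summed areas 1072.50 mm² minus the doubly-counted overlap 357.00 mm² gives 715.50 mm² — area = 715.50 mm²; the cylinder at (7, 0.5) is not intersected at this z (z outside [5, 13.5]); Merging all regions: only the result so far is present, so the union is just that shape — area = 715.50 mm². Overall, the cross-section is a single solid region. Net area = 715.50 mm².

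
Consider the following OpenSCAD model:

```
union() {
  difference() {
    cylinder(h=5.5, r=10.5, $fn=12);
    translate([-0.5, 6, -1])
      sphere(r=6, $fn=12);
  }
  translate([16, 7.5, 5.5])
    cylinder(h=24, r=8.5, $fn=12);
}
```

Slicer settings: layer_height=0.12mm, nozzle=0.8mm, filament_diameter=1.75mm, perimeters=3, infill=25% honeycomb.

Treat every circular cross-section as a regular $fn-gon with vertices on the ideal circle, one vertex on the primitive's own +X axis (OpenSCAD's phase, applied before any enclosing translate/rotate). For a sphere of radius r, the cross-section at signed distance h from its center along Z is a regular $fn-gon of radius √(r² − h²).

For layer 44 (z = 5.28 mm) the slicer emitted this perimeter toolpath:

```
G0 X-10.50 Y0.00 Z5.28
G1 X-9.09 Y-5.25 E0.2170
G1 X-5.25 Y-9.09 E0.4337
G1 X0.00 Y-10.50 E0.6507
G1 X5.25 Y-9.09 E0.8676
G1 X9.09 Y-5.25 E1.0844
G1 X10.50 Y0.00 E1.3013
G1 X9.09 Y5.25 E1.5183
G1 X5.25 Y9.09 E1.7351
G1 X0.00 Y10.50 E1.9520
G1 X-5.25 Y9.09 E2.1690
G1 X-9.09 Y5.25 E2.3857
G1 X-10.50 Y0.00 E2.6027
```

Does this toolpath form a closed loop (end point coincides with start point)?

Start point (G0): (-10.50, 0.00). End point (last G1): the path returns to the start — closed.

yes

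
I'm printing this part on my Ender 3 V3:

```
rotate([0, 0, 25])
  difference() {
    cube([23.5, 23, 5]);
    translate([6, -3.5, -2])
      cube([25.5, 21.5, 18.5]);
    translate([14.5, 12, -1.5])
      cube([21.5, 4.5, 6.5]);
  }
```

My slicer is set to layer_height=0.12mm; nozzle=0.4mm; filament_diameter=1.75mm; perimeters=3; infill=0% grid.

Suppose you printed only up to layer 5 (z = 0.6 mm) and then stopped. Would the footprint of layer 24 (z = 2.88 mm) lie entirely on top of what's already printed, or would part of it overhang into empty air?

Compare the two slices. At z = 0.6: the cube is present — its section is the full 23.5×23 rectangle (area 540.50 mm²); the 25.5×21.5 cube at (6, -3.5) contributes its full rectangle (area 548.25 mm²); the 21.5×4.5 cube at (14.5, 12) contributes its full rectangle (area 96.75 mm²); Taking the first minus the rest: starting from the 23.5×23 cube (540.50 mm²), the 25.5×21.5 cube at (6, -3.5) partially overlaps it — only the 315.00 mm² overlap (of its 548.25 mm²) is removed, clipping the outline; the 21.5×4.5 cube at (14.5, 12) misses the remaining region (no effect) — area = 225.50 mm²; (whole slice rotated 25° about Z — lengths, areas and connectivity unchanged). At z = 2.88: the cube (footprint 23.5×23) is included at this height (area 540.50 mm²); the cube at (6, -3.5) (footprint 25.5×21.5) is included at this height (area 548.25 mm²); the cube at (14.5, 12) (footprint 21.5×4.5) is included at this height (area 96.75 mm²); After the difference (first − rest): starting from the 23.5×23 cube (540.50 mm²), the 25.5×21.5 cube at (6, -3.5) partially overlaps it — only the 315.00 mm² overlap (of its 548.25 mm²) is removed, clipping the outline; the 21.5×4.5 cube at (14.5, 12) misses the remaining region (no effect) — area = 225.50 mm²; (whole slice rotated 25° about Z — lengths, areas and connectivity unchanged). Checking containment: the cross-section at z = 2.88 is a subset of the cross-section at z = 0.6.

entirely on top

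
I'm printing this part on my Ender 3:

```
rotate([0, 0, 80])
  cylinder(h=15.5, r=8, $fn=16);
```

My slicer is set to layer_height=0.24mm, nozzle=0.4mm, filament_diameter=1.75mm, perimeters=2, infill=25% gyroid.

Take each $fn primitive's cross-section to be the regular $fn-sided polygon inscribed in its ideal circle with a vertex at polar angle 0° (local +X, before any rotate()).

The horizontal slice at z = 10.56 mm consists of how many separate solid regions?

1

At z = 10.56 mm: the r=8 cylinder gives a regular 16-gon of circumradius 8 (constant along its height); (whole slice rotated 80° about Z — lengths, areas and connectivity unchanged). The result has 1 disconnected region.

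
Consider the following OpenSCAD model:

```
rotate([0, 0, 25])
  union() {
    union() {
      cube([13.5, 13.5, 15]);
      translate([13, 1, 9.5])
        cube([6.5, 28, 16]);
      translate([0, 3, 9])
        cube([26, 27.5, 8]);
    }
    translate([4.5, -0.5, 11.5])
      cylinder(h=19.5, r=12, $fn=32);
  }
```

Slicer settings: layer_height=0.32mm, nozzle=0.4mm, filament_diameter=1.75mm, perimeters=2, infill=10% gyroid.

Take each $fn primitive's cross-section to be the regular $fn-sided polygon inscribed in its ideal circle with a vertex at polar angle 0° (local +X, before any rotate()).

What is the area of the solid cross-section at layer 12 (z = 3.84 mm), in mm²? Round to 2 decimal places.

At z = 3.84 mm: the cube (footprint 13.5×13.5) is included at this height (area 182.25 mm²); the cube at (13, 1) is absent (z outside [9.5, 25.5]); the cube at (0, 3) is absent (z outside [9, 17]); Merging all regions: only the 13.5×13.5 cube is present, so the union is just that shape — area = 182.25 mm²; the cylinder at (4.5, -0.5) is not intersected at this z (z outside [11.5, 31]); Merging all regions: only that combined region is present, so the union is just that shape — area = 182.25 mm²; (rotated 25° about Z; rotation is an isometry so areas/perimeters/island counts are preserved). Overall, the cross-section is a single solid region. Net area = 182.25 mm².

182.25 mm²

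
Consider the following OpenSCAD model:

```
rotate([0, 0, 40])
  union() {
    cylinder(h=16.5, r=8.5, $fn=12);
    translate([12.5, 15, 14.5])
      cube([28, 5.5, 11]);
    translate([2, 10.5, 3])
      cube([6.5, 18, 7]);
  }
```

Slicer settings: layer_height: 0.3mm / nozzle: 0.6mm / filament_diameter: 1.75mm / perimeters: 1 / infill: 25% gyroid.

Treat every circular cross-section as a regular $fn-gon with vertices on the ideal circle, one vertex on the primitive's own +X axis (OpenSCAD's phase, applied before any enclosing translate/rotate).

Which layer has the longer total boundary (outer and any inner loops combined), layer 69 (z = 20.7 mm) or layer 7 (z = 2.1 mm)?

layer 69 (z = 20.7 mm)

Layer 69 (z = 20.7): the cylinder does not reach this height (z outside [0, 16.5]); the cube at (12.5, 15) (footprint 28×5.5) is included at this height (perimeter 67.00 mm); the cube at (2, 10.5) does not reach this height (z outside [3, 10]); Combining (union): only the 28×5.5 cube at (12.5, 15) is present, so the union is just that shape — boundary = 67.00 mm; (rotated 40° about Z; rotation is an isometry so areas/perimeters/island counts are preserved). So its perimeter = 67.00 mm. Layer 7 (z = 2.1): the r=8.5 cylinder gives a regular 12-gon of circumradius 8.5 (constant along its height) (perimeter = 2·12·8.500·sin(180°/12) = 52.80 mm); the cube at (12.5, 15) does not reach this height (z outside [14.5, 25.5]); the cube at (2, 10.5) does not reach this height (z outside [3, 10]); Taking the union: only the r=8.5 cylinder is present, so the union is just that shape — boundary = 52.80 mm; (whole slice rotated 40° about Z — lengths, areas and connectivity unchanged). So its perimeter = 52.80 mm. Layer 69 is larger (67.00 vs 52.80 mm).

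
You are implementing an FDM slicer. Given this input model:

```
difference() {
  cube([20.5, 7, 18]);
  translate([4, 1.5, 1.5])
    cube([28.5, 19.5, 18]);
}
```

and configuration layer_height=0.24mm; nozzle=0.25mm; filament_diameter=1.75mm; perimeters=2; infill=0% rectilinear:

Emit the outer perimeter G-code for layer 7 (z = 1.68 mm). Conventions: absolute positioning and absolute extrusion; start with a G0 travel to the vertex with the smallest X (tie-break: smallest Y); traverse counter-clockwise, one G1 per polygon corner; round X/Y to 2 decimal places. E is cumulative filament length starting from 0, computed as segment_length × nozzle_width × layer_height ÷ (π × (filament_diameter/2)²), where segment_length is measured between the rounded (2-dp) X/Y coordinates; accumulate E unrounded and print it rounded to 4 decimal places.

At z = 1.68 mm: the 20.5×7 cube contributes its full rectangle; the cube at (4, 1.5) is present — its section is the full 28.5×19.5 rectangle; Taking the first minus the rest: starting from the 20.5×7 cube, the 28.5×19.5 cube at (4, 1.5) partially overlaps it — only the 90.75 mm² overlap (of its 555.75 mm²) is removed, clipping the outline — 1 connected region. The outline is a single polygon with 6 vertices. Extrusion per mm of travel: 0.25 × 0.24 / (π × 0.875²) = 0.024945. Accumulating E over each segment gives final E = 1.3720.

G0 X0.00 Y0.00 Z1.68
G1 X20.50 Y0.00 E0.5114
G1 X20.50 Y1.50 E0.5488
G1 X4.00 Y1.50 E0.9604
G1 X4.00 Y7.00 E1.0976
G1 X0.00 Y7.00 E1.1974
G1 X0.00 Y0.00 E1.3720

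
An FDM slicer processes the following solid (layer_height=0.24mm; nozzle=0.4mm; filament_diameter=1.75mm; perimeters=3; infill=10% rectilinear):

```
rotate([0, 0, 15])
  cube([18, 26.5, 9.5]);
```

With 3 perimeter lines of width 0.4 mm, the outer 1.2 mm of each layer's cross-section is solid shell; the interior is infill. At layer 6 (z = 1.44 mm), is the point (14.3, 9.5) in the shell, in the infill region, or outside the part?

infill

At z = 1.44 mm: the 18×26.5 cube contributes its full rectangle; (rotated 15° about Z; rotation is an isometry so areas/perimeters/island counts are preserved). Overall, the cross-section is a single solid region. Undo the 15° rotation: the query point maps to (16.272, 5.475) in the un-rotated model frame. The nearest boundary edge runs (18.00, 0.00)→(18.00, 26.50); distance from the point to it = 1.73 mm. The point is inside the cross-section and 1.73 mm from the nearest boundary — more than the 1.2 mm shell width (3 × 0.4), so it's in the infill interior.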